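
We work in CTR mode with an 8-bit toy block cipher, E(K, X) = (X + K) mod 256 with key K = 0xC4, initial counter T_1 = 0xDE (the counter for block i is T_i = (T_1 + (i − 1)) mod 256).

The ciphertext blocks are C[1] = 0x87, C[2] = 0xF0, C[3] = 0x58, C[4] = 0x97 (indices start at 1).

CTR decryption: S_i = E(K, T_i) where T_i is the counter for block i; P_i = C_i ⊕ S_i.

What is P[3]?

P[3]: T = 0xE0, S = E(K, T) = 0xA4; 0x58 ⊕ 0xA4 = 0xFC.

P[3] = 0xFC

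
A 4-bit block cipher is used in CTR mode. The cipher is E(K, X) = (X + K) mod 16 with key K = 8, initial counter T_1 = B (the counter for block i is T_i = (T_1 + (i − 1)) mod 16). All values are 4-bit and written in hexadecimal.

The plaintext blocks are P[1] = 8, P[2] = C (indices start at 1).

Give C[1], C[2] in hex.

CTR encryption: S_i = E(K, T_i) where T_i is the counter for block i; C_i = P_i ⊕ S_i.
C[1]: T = B, S = E(K, T) = 3; 8 ⊕ 3 = B.
C[2]: T = C, S = E(K, T) = 4; C ⊕ 4 = 8.

C[1] = B, C[2] = 8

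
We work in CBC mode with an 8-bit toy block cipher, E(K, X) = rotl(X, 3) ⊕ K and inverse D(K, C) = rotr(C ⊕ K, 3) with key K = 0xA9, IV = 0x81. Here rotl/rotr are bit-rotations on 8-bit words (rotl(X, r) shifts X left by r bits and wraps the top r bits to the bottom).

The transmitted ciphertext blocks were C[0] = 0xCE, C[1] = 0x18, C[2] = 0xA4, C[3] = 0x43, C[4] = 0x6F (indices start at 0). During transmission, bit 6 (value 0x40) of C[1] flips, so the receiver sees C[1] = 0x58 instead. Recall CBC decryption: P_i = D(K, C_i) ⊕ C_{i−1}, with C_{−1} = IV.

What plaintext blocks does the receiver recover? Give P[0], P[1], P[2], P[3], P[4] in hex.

P[0] = 0x6D, P[1] = 0xF0, P[2] = 0xF9, P[3] = 0xF9, P[4] = 0x9B

Only C[1] changed, to 0x58. In CBC, a change in C_i garbles P_i and flips the same bit in P_{i+1}. Decrypting the received ciphertext:
P[0]: D(K, 0xCE) = 0xEC; 0xEC ⊕ 0x81 = 0x6D.
P[1]: D(K, 0x58) = 0x3E; 0x3E ⊕ 0xCE = 0xF0.
P[2]: D(K, 0xA4) = 0xA1; 0xA1 ⊕ 0x58 = 0xF9.
P[3]: D(K, 0x43) = 0x5D; 0x5D ⊕ 0xA4 = 0xF9.
P[4]: D(K, 0x6F) = 0xD8; 0xD8 ⊕ 0x43 = 0x9B.
Blocks that differ from the original plaintext: P[1], P[2].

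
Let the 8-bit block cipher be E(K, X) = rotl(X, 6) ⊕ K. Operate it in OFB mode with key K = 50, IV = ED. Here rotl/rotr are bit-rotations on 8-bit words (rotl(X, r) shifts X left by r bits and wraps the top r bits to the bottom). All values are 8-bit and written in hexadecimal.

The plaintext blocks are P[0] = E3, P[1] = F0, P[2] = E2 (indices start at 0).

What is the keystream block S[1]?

9A

OFB encryption: S_i = E(K, S_{i−1}) with S_{−1} = IV; C_i = P_i ⊕ S_i.
C[0]: S = E(K, ED) = 2B; E3 ⊕ 2B = C8.
C[1]: S = E(K, 2B) = 9A; F0 ⊕ 9A = 6A.
So S[1] = 9A.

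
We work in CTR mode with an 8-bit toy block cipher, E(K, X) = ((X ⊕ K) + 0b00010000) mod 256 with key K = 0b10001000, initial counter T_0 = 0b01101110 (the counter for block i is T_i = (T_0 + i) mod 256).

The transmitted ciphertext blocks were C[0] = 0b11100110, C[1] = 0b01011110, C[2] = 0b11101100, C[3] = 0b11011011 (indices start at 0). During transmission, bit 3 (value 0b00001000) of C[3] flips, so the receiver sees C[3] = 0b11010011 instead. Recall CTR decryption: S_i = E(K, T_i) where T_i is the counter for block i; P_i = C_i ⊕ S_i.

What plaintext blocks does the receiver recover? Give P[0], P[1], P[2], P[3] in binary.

P[0] = 0b00010000, P[1] = 0b10101001, P[2] = 0b11100100, P[3] = 0b11011010

Only C[3] changed, to 0b11010011. In CTR, a change in C_i flips the same bit in P_i only; the keystream is unaffected. Decrypting the received ciphertext:
P[0]: T = 0b01101110, S = E(K, T) = 0b11110110; 0b11100110 ⊕ 0b11110110 = 0b00010000.
P[1]: T = 0b01101111, S = E(K, T) = 0b11110111; 0b01011110 ⊕ 0b11110111 = 0b10101001.
P[2]: T = 0b01110000, S = E(K, T) = 0b00001000; 0b11101100 ⊕ 0b00001000 = 0b11100100.
P[3]: T = 0b01110001, S = E(K, T) = 0b00001001; 0b11010011 ⊕ 0b00001001 = 0b11011010.
Blocks that differ from the original plaintext: P[3].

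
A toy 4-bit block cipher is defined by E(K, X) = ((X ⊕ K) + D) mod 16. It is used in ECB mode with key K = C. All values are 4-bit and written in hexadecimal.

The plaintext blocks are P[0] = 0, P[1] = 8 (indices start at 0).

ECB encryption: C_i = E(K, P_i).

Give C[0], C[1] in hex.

C[0]: E(K, 0) = 9.
C[1]: E(K, 8) = 1.

C[0] = 9, C[1] = 1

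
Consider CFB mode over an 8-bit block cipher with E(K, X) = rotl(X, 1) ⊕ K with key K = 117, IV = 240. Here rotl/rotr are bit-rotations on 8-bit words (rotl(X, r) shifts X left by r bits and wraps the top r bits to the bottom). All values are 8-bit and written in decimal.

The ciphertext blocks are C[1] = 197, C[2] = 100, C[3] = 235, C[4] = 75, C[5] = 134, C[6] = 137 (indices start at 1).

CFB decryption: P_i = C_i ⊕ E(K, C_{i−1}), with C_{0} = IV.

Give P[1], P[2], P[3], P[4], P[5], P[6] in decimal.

P[1] = 81, P[2] = 154, P[3] = 86, P[4] = 233, P[5] = 101, P[6] = 241

P[1]: E(K, 240) = 148; 197 ⊕ 148 = 81.
P[2]: E(K, 197) = 254; 100 ⊕ 254 = 154.
P[3]: E(K, 100) = 189; 235 ⊕ 189 = 86.
P[4]: E(K, 235) = 162; 75 ⊕ 162 = 233.
P[5]: E(K, 75) = 227; 134 ⊕ 227 = 101.
P[6]: E(K, 134) = 120; 137 ⊕ 120 = 241.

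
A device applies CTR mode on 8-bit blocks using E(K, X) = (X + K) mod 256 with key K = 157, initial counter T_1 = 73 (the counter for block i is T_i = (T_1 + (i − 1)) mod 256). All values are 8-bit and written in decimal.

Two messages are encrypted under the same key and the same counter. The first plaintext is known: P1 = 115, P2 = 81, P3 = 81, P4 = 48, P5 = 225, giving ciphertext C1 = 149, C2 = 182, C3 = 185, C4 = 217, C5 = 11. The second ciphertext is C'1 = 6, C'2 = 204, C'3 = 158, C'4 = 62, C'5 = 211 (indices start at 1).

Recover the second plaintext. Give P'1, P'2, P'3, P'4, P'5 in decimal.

In CTR with a reused counter, both messages share the same keystream S_i, so C_i ⊕ C'_i = P_i ⊕ P'_i and thus P'_i = P_i ⊕ C_i ⊕ C'_i.
P'1: 115 ⊕ 149 ⊕ 6 = 224.
P'2: 81 ⊕ 182 ⊕ 204 = 43.
P'3: 81 ⊕ 185 ⊕ 158 = 118.
P'4: 48 ⊕ 217 ⊕ 62 = 215.
P'5: 225 ⊕ 11 ⊕ 211 = 57.

P'1 = 224, P'2 = 43, P'3 = 118, P'4 = 215, P'5 = 57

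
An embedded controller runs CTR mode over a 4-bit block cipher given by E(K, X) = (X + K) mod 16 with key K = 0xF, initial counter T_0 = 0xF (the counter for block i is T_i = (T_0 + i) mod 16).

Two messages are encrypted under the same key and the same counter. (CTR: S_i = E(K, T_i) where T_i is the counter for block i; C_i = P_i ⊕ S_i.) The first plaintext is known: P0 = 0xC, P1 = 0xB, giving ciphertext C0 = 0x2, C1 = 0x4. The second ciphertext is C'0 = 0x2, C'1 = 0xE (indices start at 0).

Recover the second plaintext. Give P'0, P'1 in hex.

In CTR with a reused counter, both messages share the same keystream S_i, so C_i ⊕ C'_i = P_i ⊕ P'_i and thus P'_i = P_i ⊕ C_i ⊕ C'_i.
P'0: 0xC ⊕ 0x2 ⊕ 0x2 = 0xC.
P'1: 0xB ⊕ 0x4 ⊕ 0xE = 0x1.

P'0 = 0xC, P'1 = 0x1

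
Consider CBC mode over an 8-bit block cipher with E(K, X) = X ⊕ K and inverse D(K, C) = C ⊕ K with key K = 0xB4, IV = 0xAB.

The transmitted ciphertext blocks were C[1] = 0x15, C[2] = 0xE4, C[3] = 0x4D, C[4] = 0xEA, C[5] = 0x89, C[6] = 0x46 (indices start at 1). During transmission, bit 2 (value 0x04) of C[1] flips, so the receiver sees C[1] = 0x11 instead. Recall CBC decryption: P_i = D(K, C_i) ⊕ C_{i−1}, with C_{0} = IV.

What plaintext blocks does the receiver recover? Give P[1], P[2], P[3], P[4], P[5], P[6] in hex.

P[1] = 0x0E, P[2] = 0x41, P[3] = 0x1D, P[4] = 0x13, P[5] = 0xD7, P[6] = 0x7B

Only C[1] changed, to 0x11. In CBC, a change in C_i garbles P_i and flips the same bit in P_{i+1}. Decrypting the received ciphertext:
P[1]: D(K, 0x11) = 0xA5; 0xA5 ⊕ 0xAB = 0x0E.
P[2]: D(K, 0xE4) = 0x50; 0x50 ⊕ 0x11 = 0x41.
P[3]: D(K, 0x4D) = 0xF9; 0xF9 ⊕ 0xE4 = 0x1D.
P[4]: D(K, 0xEA) = 0x5E; 0x5E ⊕ 0x4D = 0x13.
P[5]: D(K, 0x89) = 0x3D; 0x3D ⊕ 0xEA = 0xD7.
P[6]: D(K, 0x46) = 0xF2; 0xF2 ⊕ 0x89 = 0x7B.
Blocks that differ from the original plaintext: P[1], P[2].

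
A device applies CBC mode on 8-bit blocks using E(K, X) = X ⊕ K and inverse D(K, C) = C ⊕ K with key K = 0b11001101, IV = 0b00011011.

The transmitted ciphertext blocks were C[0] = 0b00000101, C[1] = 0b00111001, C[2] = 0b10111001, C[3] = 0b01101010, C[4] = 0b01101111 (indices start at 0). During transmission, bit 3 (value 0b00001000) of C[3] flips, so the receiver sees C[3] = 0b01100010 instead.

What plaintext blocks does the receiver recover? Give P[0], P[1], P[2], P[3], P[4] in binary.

CBC decryption: P_i = D(K, C_i) ⊕ C_{i−1}, with C_{−1} = IV.
Only C[3] changed, to 0b01100010. In CBC, a change in C_i garbles P_i and flips the same bit in P_{i+1}. Decrypting the received ciphertext:
P[0]: D(K, 0b00000101) = 0b11001000; 0b11001000 ⊕ 0b00011011 = 0b11010011.
P[1]: D(K, 0b00111001) = 0b11110100; 0b11110100 ⊕ 0b00000101 = 0b11110001.
P[2]: D(K, 0b10111001) = 0b01110100; 0b01110100 ⊕ 0b00111001 = 0b01001101.
P[3]: D(K, 0b01100010) = 0b10101111; 0b10101111 ⊕ 0b10111001 = 0b00010110.
P[4]: D(K, 0b01101111) = 0b10100010; 0b10100010 ⊕ 0b01100010 = 0b11000000.
Blocks that differ from the original plaintext: P[3], P[4].

P[0] = 0b11010011, P[1] = 0b11110001, P[2] = 0b01001101, P[3] = 0b00010110, P[4] = 0b11000000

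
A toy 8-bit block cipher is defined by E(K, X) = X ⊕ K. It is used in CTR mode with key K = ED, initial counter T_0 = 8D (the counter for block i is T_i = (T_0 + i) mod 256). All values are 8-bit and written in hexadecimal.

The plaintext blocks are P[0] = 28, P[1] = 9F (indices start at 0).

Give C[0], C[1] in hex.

CTR encryption: S_i = E(K, T_i) where T_i is the counter for block i; C_i = P_i ⊕ S_i.
C[0]: T = 8D, S = E(K, T) = 60; 28 ⊕ 60 = 48.
C[1]: T = 8E, S = E(K, T) = 63; 9F ⊕ 63 = FC.

C[0] = 48, C[1] = FC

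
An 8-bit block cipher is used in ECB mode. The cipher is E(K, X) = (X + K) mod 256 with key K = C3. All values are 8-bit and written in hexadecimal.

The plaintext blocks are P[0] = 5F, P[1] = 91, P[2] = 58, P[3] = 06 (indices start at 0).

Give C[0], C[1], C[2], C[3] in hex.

ECB encryption: C_i = E(K, P_i).
C[0]: E(K, 5F) = 22.
C[1]: E(K, 91) = 54.
C[2]: E(K, 58) = 1B.
C[3]: E(K, 06) = C9.

C[0] = 22, C[1] = 54, C[2] = 1B, C[3] = C9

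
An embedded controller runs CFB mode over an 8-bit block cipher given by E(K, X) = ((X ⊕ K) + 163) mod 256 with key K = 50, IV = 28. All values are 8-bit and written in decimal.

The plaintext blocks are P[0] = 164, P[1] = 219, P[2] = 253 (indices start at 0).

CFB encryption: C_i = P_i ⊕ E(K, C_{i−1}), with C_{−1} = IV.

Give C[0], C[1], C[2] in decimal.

C[0]: E(K, 28) = 209; 164 ⊕ 209 = 117.
C[1]: E(K, 117) = 234; 219 ⊕ 234 = 49.
C[2]: E(K, 49) = 166; 253 ⊕ 166 = 91.

C[0] = 117, C[1] = 49, C[2] = 91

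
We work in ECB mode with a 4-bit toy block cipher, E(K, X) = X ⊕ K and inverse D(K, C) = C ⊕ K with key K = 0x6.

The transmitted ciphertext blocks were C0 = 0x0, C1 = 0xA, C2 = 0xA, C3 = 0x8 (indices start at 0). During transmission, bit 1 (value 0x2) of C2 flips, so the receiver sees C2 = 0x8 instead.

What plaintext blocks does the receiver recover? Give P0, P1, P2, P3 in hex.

P0 = 0x6, P1 = 0xC, P2 = 0xE, P3 = 0xE

ECB decryption: P_i = D(K, C_i).
Only C2 changed, to 0x8. In ECB, a change in C_i affects only P_i. Decrypting the received ciphertext:
P0: D(K, 0x0) = 0x6.
P1: D(K, 0xA) = 0xC.
P2: D(K, 0x8) = 0xE.
P3: D(K, 0x8) = 0xE.
Blocks that differ from the original plaintext: P2.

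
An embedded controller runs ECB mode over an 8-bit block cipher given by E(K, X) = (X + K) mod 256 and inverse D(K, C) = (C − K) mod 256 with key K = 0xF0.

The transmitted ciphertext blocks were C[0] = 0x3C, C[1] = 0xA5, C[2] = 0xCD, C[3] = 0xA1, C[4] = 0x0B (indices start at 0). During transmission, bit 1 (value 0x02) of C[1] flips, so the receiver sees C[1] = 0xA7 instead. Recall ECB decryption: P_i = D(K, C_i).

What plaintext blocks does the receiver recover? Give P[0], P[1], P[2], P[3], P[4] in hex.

Only C[1] changed, to 0xA7. In ECB, a change in C_i affects only P_i. Decrypting the received ciphertext:
P[0]: D(K, 0x3C) = 0x4C.
P[1]: D(K, 0xA7) = 0xB7.
P[2]: D(K, 0xCD) = 0xDD.
P[3]: D(K, 0xA1) = 0xB1.
P[4]: D(K, 0x0B) = 0x1B.
Blocks that differ from the original plaintext: P[1].

P[0] = 0x4C, P[1] = 0xB7, P[2] = 0xDD, P[3] = 0xB1, P[4] = 0x1B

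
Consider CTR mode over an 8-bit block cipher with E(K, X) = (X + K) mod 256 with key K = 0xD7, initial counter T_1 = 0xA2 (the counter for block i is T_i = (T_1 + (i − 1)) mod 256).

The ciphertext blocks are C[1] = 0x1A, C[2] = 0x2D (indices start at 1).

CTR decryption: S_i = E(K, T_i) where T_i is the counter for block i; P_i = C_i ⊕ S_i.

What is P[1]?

P[1] = 0x63

P[1]: T = 0xA2, S = E(K, T) = 0x79; 0x1A ⊕ 0x79 = 0x63.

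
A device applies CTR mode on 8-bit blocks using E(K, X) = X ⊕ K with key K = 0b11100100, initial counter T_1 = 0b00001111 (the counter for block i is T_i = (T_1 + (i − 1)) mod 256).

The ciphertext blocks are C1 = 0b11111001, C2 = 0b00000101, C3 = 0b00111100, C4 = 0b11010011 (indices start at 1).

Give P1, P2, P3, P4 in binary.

CTR decryption: S_i = E(K, T_i) where T_i is the counter for block i; P_i = C_i ⊕ S_i.
P1: T = 0b00001111, S = E(K, T) = 0b11101011; 0b11111001 ⊕ 0b11101011 = 0b00010010.
P2: T = 0b00010000, S = E(K, T) = 0b11110100; 0b00000101 ⊕ 0b11110100 = 0b11110001.
P3: T = 0b00010001, S = E(K, T) = 0b11110101; 0b00111100 ⊕ 0b11110101 = 0b11001001.
P4: T = 0b00010010, S = E(K, T) = 0b11110110; 0b11010011 ⊕ 0b11110110 = 0b00100101.

P1 = 0b00010010, P2 = 0b11110001, P3 = 0b11001001, P4 = 0b00100101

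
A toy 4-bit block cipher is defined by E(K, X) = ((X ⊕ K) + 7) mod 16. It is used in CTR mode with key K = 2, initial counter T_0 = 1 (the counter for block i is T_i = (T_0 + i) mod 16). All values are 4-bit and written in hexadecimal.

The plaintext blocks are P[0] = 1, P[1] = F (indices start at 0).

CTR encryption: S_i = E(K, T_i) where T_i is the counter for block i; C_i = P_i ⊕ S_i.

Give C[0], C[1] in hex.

C[0]: T = 1, S = E(K, T) = A; 1 ⊕ A = B.
C[1]: T = 2, S = E(K, T) = 7; F ⊕ 7 = 8.

C[0] = B, C[1] = 8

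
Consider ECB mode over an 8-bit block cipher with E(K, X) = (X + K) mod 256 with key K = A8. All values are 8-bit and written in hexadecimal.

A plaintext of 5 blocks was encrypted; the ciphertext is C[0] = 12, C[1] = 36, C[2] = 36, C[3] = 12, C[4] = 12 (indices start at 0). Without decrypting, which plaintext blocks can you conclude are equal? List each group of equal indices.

ECB encrypts each block independently with the same key, so equal ciphertext blocks imply equal plaintext blocks.
C[0] = C[3] = C[4] = 12, so P[0] = P[3] = P[4].
C[1] = C[2] = 36, so P[1] = P[2].

P[0] = P[3] = P[4]; P[1] = P[2]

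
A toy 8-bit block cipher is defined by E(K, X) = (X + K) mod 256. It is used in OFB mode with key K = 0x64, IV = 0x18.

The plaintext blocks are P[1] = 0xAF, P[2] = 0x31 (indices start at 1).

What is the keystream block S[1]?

0x7C

OFB encryption: S_i = E(K, S_{i−1}) with S_{0} = IV; C_i = P_i ⊕ S_i.
C[1]: S = E(K, 0x18) = 0x7C; 0xAF ⊕ 0x7C = 0xD3.
So S[1] = 0x7C.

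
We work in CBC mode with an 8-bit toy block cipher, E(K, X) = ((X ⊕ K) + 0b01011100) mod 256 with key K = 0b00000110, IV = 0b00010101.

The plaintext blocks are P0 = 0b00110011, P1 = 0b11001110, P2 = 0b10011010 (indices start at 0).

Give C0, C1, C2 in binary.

CBC encryption: C_i = E(K, P_i ⊕ C_{i−1}), with C_{−1} = IV.
C0: P0 ⊕ 0b00010101 = 0b00100110; E(K, 0b00100110) = 0b01111100.
C1: P1 ⊕ 0b01111100 = 0b10110010; E(K, 0b10110010) = 0b00010000.
C2: P2 ⊕ 0b00010000 = 0b10001010; E(K, 0b10001010) = 0b11101000.

C0 = 0b01111100, C1 = 0b00010000, C2 = 0b11101000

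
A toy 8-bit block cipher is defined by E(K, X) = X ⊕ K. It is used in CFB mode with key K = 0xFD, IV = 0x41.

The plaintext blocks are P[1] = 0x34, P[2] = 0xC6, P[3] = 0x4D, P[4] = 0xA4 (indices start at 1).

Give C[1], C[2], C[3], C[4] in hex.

CFB encryption: C_i = P_i ⊕ E(K, C_{i−1}), with C_{0} = IV.
C[1]: E(K, 0x41) = 0xBC; 0x34 ⊕ 0xBC = 0x88.
C[2]: E(K, 0x88) = 0x75; 0xC6 ⊕ 0x75 = 0xB3.
C[3]: E(K, 0xB3) = 0x4E; 0x4D ⊕ 0x4E = 0x03.
C[4]: E(K, 0x03) = 0xFE; 0xA4 ⊕ 0xFE = 0x5A.

C[1] = 0x88, C[2] = 0xB3, C[3] = 0x03, C[4] = 0x5A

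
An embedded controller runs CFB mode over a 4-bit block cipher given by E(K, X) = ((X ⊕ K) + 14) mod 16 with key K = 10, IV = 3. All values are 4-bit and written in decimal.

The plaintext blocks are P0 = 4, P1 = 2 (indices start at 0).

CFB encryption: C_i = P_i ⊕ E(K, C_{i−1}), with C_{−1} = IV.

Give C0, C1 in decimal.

C0: E(K, 3) = 7; 4 ⊕ 7 = 3.
C1: E(K, 3) = 7; 2 ⊕ 7 = 5.

C0 = 3, C1 = 5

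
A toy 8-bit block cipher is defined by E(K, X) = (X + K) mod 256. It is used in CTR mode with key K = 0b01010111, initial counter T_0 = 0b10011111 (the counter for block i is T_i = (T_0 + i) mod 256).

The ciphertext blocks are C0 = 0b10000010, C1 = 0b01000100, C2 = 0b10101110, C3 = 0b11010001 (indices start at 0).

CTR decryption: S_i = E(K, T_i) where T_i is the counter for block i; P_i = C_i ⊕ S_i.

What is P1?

P1 = 0b10110011

P1: T = 0b10100000, S = E(K, T) = 0b11110111; 0b01000100 ⊕ 0b11110111 = 0b10110011.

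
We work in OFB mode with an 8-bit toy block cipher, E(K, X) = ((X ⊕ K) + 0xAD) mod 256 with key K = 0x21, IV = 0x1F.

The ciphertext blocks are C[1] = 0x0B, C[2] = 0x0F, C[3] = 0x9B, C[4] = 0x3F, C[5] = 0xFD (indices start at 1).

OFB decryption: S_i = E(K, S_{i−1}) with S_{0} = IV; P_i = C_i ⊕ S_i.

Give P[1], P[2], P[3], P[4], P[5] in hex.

P[1]: S = E(K, 0x1F) = 0xEB; 0x0B ⊕ 0xEB = 0xE0.
P[2]: S = E(K, 0xEB) = 0x77; 0x0F ⊕ 0x77 = 0x78.
P[3]: S = E(K, 0x77) = 0x03; 0x9B ⊕ 0x03 = 0x98.
P[4]: S = E(K, 0x03) = 0xCF; 0x3F ⊕ 0xCF = 0xF0.
P[5]: S = E(K, 0xCF) = 0x9B; 0xFD ⊕ 0x9B = 0x66.

P[1] = 0xE0, P[2] = 0x78, P[3] = 0x98, P[4] = 0xF0, P[5] = 0x66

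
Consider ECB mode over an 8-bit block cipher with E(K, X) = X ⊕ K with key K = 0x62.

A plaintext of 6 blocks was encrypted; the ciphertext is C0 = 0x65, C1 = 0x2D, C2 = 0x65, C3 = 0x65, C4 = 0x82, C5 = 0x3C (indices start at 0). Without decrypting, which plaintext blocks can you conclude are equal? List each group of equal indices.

P0 = P2 = P3

ECB encrypts each block independently with the same key, so equal ciphertext blocks imply equal plaintext blocks.
C0 = C2 = C3 = 0x65, so P0 = P2 = P3.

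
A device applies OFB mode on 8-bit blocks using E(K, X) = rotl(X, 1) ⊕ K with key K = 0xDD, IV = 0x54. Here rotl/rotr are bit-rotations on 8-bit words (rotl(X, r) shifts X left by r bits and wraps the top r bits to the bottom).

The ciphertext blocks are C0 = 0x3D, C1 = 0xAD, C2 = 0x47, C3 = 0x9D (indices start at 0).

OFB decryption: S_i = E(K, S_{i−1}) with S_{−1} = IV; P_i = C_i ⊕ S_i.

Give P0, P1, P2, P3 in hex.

P0: S = E(K, 0x54) = 0x75; 0x3D ⊕ 0x75 = 0x48.
P1: S = E(K, 0x75) = 0x37; 0xAD ⊕ 0x37 = 0x9A.
P2: S = E(K, 0x37) = 0xB3; 0x47 ⊕ 0xB3 = 0xF4.
P3: S = E(K, 0xB3) = 0xBA; 0x9D ⊕ 0xBA = 0x27.

P0 = 0x48, P1 = 0x9A, P2 = 0xF4, P3 = 0x27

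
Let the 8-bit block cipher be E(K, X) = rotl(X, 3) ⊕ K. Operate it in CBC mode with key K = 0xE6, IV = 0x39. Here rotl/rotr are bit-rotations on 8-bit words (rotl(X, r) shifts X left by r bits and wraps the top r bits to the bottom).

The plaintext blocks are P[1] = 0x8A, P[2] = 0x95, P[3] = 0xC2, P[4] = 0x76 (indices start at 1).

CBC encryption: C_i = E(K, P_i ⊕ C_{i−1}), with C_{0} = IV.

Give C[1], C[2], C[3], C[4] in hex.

C[1]: P[1] ⊕ 0x39 = 0xB3; E(K, 0xB3) = 0x7B.
C[2]: P[2] ⊕ 0x7B = 0xEE; E(K, 0xEE) = 0x91.
C[3]: P[3] ⊕ 0x91 = 0x53; E(K, 0x53) = 0x7C.
C[4]: P[4] ⊕ 0x7C = 0x0A; E(K, 0x0A) = 0xB6.

C[1] = 0x7B, C[2] = 0x91, C[3] = 0x7C, C[4] = 0xB6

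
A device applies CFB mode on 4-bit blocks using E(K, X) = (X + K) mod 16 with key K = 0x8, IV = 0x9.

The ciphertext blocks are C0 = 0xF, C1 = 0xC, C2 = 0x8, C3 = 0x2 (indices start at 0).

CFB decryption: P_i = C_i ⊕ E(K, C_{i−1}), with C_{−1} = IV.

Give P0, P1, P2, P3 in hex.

P0 = 0xE, P1 = 0xB, P2 = 0xC, P3 = 0x2

P0: E(K, 0x9) = 0x1; 0xF ⊕ 0x1 = 0xE.
P1: E(K, 0xF) = 0x7; 0xC ⊕ 0x7 = 0xB.
P2: E(K, 0xC) = 0x4; 0x8 ⊕ 0x4 = 0xC.
P3: E(K, 0x8) = 0x0; 0x2 ⊕ 0x0 = 0x2.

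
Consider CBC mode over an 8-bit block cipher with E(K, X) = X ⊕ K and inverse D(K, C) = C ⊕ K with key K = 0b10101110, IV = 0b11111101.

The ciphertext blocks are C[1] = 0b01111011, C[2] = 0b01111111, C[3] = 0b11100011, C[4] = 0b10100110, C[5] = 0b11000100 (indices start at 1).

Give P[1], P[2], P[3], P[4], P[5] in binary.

P[1] = 0b00101000, P[2] = 0b10101010, P[3] = 0b00110010, P[4] = 0b11101011, P[5] = 0b11001100

CBC decryption: P_i = D(K, C_i) ⊕ C_{i−1}, with C_{0} = IV.
P[1]: D(K, 0b01111011) = 0b11010101; 0b11010101 ⊕ 0b11111101 = 0b00101000.
P[2]: D(K, 0b01111111) = 0b11010001; 0b11010001 ⊕ 0b01111011 = 0b10101010.
P[3]: D(K, 0b11100011) = 0b01001101; 0b01001101 ⊕ 0b01111111 = 0b00110010.
P[4]: D(K, 0b10100110) = 0b00001000; 0b00001000 ⊕ 0b11100011 = 0b11101011.
P[5]: D(K, 0b11000100) = 0b01101010; 0b01101010 ⊕ 0b10100110 = 0b11001100.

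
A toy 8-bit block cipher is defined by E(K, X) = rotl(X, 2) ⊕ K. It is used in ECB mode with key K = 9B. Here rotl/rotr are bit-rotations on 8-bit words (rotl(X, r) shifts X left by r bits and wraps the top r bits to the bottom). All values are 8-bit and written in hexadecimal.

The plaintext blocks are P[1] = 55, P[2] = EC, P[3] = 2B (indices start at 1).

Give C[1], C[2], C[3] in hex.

ECB encryption: C_i = E(K, P_i).
C[1]: E(K, 55) = CE.
C[2]: E(K, EC) = 28.
C[3]: E(K, 2B) = 37.

C[1] = CE, C[2] = 28, C[3] = 37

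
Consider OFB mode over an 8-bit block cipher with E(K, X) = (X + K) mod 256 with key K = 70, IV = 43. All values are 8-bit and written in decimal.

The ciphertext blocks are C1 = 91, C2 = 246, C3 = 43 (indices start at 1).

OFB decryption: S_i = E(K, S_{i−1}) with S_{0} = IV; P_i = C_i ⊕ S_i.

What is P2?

P1: S = E(K, 43) = 113; 91 ⊕ 113 = 42.
P2: S = E(K, 113) = 183; 246 ⊕ 183 = 65.

P2 = 65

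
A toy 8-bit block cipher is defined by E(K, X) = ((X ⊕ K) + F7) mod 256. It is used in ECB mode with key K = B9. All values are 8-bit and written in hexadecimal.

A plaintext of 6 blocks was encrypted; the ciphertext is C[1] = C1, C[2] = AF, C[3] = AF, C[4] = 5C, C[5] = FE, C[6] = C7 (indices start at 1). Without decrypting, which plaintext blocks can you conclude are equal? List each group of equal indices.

ECB encrypts each block independently with the same key, so equal ciphertext blocks imply equal plaintext blocks.
C[2] = C[3] = AF, so P[2] = P[3].

P[2] = P[3]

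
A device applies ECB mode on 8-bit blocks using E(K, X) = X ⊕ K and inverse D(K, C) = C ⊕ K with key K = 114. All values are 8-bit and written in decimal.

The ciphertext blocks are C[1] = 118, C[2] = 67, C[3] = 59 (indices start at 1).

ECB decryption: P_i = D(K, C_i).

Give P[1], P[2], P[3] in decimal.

P[1]: D(K, 118) = 4.
P[2]: D(K, 67) = 49.
P[3]: D(K, 59) = 73.

P[1] = 4, P[2] = 49, P[3] = 73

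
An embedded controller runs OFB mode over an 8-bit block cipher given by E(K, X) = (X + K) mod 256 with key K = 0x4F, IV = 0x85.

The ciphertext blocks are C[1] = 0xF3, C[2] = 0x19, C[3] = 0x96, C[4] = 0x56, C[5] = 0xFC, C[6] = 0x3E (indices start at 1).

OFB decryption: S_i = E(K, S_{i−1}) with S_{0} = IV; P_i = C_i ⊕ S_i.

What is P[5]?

P[1]: S = E(K, 0x85) = 0xD4; 0xF3 ⊕ 0xD4 = 0x27.
P[2]: S = E(K, 0xD4) = 0x23; 0x19 ⊕ 0x23 = 0x3A.
P[3]: S = E(K, 0x23) = 0x72; 0x96 ⊕ 0x72 = 0xE4.
P[4]: S = E(K, 0x72) = 0xC1; 0x56 ⊕ 0xC1 = 0x97.
P[5]: S = E(K, 0xC1) = 0x10; 0xFC ⊕ 0x10 = 0xEC.

P[5] = 0xEC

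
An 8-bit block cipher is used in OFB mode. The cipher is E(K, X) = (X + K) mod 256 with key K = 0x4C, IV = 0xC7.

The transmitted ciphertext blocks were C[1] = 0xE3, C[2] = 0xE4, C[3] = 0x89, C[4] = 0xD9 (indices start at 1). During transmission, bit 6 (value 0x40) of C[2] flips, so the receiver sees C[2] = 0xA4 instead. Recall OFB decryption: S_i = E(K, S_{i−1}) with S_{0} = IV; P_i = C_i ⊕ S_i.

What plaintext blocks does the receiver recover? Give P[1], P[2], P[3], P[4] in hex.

Only C[2] changed, to 0xA4. In OFB, a change in C_i flips the same bit in P_i only; the keystream is unaffected. Decrypting the received ciphertext:
P[1]: S = E(K, 0xC7) = 0x13; 0xE3 ⊕ 0x13 = 0xF0.
P[2]: S = E(K, 0x13) = 0x5F; 0xA4 ⊕ 0x5F = 0xFB.
P[3]: S = E(K, 0x5F) = 0xAB; 0x89 ⊕ 0xAB = 0x22.
P[4]: S = E(K, 0xAB) = 0xF7; 0xD9 ⊕ 0xF7 = 0x2E.
Blocks that differ from the original plaintext: P[2].

P[1] = 0xF0, P[2] = 0xFB, P[3] = 0x22, P[4] = 0x2E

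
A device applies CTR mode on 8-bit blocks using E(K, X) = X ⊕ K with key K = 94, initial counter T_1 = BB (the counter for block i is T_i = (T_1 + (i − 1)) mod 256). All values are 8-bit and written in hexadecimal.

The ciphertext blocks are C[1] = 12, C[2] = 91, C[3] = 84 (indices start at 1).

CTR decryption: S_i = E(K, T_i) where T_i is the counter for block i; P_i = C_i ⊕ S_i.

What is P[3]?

P[3]: T = BD, S = E(K, T) = 29; 84 ⊕ 29 = AD.

P[3] = AD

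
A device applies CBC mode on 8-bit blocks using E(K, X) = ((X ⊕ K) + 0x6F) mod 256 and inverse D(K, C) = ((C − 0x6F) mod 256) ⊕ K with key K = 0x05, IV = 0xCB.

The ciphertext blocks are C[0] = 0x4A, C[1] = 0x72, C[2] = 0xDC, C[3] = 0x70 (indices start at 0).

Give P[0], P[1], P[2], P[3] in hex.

P[0] = 0x15, P[1] = 0x4C, P[2] = 0x1A, P[3] = 0xD8

CBC decryption: P_i = D(K, C_i) ⊕ C_{i−1}, with C_{−1} = IV.
P[0]: D(K, 0x4A) = 0xDE; 0xDE ⊕ 0xCB = 0x15.
P[1]: D(K, 0x72) = 0x06; 0x06 ⊕ 0x4A = 0x4C.
P[2]: D(K, 0xDC) = 0x68; 0x68 ⊕ 0x72 = 0x1A.
P[3]: D(K, 0x70) = 0x04; 0x04 ⊕ 0xDC = 0xD8.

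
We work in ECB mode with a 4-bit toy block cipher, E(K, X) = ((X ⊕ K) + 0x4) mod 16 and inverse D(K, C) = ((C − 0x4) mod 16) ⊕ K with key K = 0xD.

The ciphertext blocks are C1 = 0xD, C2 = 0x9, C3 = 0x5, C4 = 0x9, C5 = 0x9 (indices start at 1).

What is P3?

ECB decryption: P_i = D(K, C_i).
P3: D(K, 0x5) = 0xC.

P3 = 0xC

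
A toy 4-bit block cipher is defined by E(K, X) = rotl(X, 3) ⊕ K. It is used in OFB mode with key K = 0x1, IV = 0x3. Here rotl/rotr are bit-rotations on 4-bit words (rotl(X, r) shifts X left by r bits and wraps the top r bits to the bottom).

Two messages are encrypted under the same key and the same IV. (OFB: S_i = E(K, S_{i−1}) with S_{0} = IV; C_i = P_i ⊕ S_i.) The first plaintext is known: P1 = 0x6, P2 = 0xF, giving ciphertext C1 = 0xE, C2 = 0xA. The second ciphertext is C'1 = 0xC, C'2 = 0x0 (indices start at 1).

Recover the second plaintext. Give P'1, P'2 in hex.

P'1 = 0x4, P'2 = 0x5

In OFB with a reused IV, both messages share the same keystream S_i, so C_i ⊕ C'_i = P_i ⊕ P'_i and thus P'_i = P_i ⊕ C_i ⊕ C'_i.
P'1: 0x6 ⊕ 0xE ⊕ 0xC = 0x4.
P'2: 0xF ⊕ 0xA ⊕ 0x0 = 0x5.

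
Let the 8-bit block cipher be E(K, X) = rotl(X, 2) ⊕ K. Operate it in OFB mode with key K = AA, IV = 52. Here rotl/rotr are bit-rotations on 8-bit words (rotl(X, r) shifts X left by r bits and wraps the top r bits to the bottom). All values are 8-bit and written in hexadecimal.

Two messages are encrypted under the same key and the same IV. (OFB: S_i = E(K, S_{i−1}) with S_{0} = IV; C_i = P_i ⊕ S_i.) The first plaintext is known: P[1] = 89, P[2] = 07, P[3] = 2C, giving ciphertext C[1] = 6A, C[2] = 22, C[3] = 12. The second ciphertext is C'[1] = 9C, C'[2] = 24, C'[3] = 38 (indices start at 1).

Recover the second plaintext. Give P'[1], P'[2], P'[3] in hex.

In OFB with a reused IV, both messages share the same keystream S_i, so C_i ⊕ C'_i = P_i ⊕ P'_i and thus P'_i = P_i ⊕ C_i ⊕ C'_i.
P'[1]: 89 ⊕ 6A ⊕ 9C = 7F.
P'[2]: 07 ⊕ 22 ⊕ 24 = 01.
P'[3]: 2C ⊕ 12 ⊕ 38 = 06.

P'[1] = 7F, P'[2] = 01, P'[3] = 06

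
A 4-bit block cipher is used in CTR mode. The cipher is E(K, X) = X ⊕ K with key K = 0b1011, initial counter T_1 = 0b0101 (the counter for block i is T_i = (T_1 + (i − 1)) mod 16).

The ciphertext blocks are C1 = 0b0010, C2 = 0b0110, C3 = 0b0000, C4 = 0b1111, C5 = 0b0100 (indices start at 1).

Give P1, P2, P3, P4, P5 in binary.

P1 = 0b1100, P2 = 0b1011, P3 = 0b1100, P4 = 0b1100, P5 = 0b0110

CTR decryption: S_i = E(K, T_i) where T_i is the counter for block i; P_i = C_i ⊕ S_i.
P1: T = 0b0101, S = E(K, T) = 0b1110; 0b0010 ⊕ 0b1110 = 0b1100.
P2: T = 0b0110, S = E(K, T) = 0b1101; 0b0110 ⊕ 0b1101 = 0b1011.
P3: T = 0b0111, S = E(K, T) = 0b1100; 0b0000 ⊕ 0b1100 = 0b1100.
P4: T = 0b1000, S = E(K, T) = 0b0011; 0b1111 ⊕ 0b0011 = 0b1100.
P5: T = 0b1001, S = E(K, T) = 0b0010; 0b0100 ⊕ 0b0010 = 0b0110.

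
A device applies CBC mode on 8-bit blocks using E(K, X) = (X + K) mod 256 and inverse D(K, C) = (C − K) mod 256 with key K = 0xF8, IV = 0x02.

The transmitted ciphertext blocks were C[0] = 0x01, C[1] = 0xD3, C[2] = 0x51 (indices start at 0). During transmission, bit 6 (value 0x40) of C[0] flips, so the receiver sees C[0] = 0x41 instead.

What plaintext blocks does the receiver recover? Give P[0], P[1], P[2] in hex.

P[0] = 0x4B, P[1] = 0x9A, P[2] = 0x8A

CBC decryption: P_i = D(K, C_i) ⊕ C_{i−1}, with C_{−1} = IV.
Only C[0] changed, to 0x41. In CBC, a change in C_i garbles P_i and flips the same bit in P_{i+1}. Decrypting the received ciphertext:
P[0]: D(K, 0x41) = 0x49; 0x49 ⊕ 0x02 = 0x4B.
P[1]: D(K, 0xD3) = 0xDB; 0xDB ⊕ 0x41 = 0x9A.
P[2]: D(K, 0x51) = 0x59; 0x59 ⊕ 0xD3 = 0x8A.
Blocks that differ from the original plaintext: P[0], P[1].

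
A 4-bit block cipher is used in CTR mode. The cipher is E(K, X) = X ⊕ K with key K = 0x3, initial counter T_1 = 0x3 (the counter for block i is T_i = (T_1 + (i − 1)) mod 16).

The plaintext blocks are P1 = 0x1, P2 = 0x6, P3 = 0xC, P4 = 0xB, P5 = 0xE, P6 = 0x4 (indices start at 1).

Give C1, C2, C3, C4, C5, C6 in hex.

C1 = 0x1, C2 = 0x1, C3 = 0xA, C4 = 0xE, C5 = 0xA, C6 = 0xF

CTR encryption: S_i = E(K, T_i) where T_i is the counter for block i; C_i = P_i ⊕ S_i.
C1: T = 0x3, S = E(K, T) = 0x0; 0x1 ⊕ 0x0 = 0x1.
C2: T = 0x4, S = E(K, T) = 0x7; 0x6 ⊕ 0x7 = 0x1.
C3: T = 0x5, S = E(K, T) = 0x6; 0xC ⊕ 0x6 = 0xA.
C4: T = 0x6, S = E(K, T) = 0x5; 0xB ⊕ 0x5 = 0xE.
C5: T = 0x7, S = E(K, T) = 0x4; 0xE ⊕ 0x4 = 0xA.
C6: T = 0x8, S = E(K, T) = 0xB; 0x4 ⊕ 0xB = 0xF.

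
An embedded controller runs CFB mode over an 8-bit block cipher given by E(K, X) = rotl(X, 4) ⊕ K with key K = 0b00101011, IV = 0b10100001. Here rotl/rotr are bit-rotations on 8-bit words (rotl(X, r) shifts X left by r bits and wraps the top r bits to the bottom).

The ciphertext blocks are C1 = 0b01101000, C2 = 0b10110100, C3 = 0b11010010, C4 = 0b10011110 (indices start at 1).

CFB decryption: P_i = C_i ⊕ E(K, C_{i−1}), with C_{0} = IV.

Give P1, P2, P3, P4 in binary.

P1: E(K, 0b10100001) = 0b00110001; 0b01101000 ⊕ 0b00110001 = 0b01011001.
P2: E(K, 0b01101000) = 0b10101101; 0b10110100 ⊕ 0b10101101 = 0b00011001.
P3: E(K, 0b10110100) = 0b01100000; 0b11010010 ⊕ 0b01100000 = 0b10110010.
P4: E(K, 0b11010010) = 0b00000110; 0b10011110 ⊕ 0b00000110 = 0b10011000.

P1 = 0b01011001, P2 = 0b00011001, P3 = 0b10110010, P4 = 0b10011000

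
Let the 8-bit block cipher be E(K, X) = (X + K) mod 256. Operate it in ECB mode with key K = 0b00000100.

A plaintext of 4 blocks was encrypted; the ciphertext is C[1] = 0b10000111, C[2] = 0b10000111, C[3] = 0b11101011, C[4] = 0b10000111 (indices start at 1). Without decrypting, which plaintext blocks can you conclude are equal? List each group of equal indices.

ECB encrypts each block independently with the same key, so equal ciphertext blocks imply equal plaintext blocks.
C[1] = C[2] = C[4] = 0b10000111, so P[1] = P[2] = P[4].

P[1] = P[2] = P[4]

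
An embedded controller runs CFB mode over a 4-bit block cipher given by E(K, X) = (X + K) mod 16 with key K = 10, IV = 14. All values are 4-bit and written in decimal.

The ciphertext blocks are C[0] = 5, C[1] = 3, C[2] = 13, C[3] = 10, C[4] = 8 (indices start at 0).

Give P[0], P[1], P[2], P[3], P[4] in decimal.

P[0] = 13, P[1] = 12, P[2] = 0, P[3] = 13, P[4] = 12

CFB decryption: P_i = C_i ⊕ E(K, C_{i−1}), with C_{−1} = IV.
P[0]: E(K, 14) = 8; 5 ⊕ 8 = 13.
P[1]: E(K, 5) = 15; 3 ⊕ 15 = 12.
P[2]: E(K, 3) = 13; 13 ⊕ 13 = 0.
P[3]: E(K, 13) = 7; 10 ⊕ 7 = 13.
P[4]: E(K, 10) = 4; 8 ⊕ 4 = 12.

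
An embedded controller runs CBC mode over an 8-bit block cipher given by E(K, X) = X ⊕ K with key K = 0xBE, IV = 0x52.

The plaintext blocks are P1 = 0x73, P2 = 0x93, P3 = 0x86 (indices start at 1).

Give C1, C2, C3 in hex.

CBC encryption: C_i = E(K, P_i ⊕ C_{i−1}), with C_{0} = IV.
C1: P1 ⊕ 0x52 = 0x21; E(K, 0x21) = 0x9F.
C2: P2 ⊕ 0x9F = 0x0C; E(K, 0x0C) = 0xB2.
C3: P3 ⊕ 0xB2 = 0x34; E(K, 0x34) = 0x8A.

C1 = 0x9F, C2 = 0xB2, C3 = 0x8A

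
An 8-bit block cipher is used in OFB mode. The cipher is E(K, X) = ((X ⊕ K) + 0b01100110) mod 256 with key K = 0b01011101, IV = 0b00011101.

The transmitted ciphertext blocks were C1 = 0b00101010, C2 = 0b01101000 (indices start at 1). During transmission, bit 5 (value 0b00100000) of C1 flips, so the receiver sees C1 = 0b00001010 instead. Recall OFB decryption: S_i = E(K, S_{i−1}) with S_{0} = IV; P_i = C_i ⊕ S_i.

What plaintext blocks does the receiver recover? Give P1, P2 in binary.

Only C1 changed, to 0b00001010. In OFB, a change in C_i flips the same bit in P_i only; the keystream is unaffected. Decrypting the received ciphertext:
P1: S = E(K, 0b00011101) = 0b10100110; 0b00001010 ⊕ 0b10100110 = 0b10101100.
P2: S = E(K, 0b10100110) = 0b01100001; 0b01101000 ⊕ 0b01100001 = 0b00001001.
Blocks that differ from the original plaintext: P1.

P1 = 0b10101100, P2 = 0b00001001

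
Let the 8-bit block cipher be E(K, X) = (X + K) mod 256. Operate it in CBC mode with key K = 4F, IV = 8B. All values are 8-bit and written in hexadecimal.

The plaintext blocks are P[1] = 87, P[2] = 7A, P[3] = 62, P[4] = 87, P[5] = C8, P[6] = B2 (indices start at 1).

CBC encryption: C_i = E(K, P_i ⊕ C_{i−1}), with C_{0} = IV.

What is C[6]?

C[6] = 4D

C[1]: P[1] ⊕ 8B = 0C; E(K, 0C) = 5B.
C[2]: P[2] ⊕ 5B = 21; E(K, 21) = 70.
C[3]: P[3] ⊕ 70 = 12; E(K, 12) = 61.
C[4]: P[4] ⊕ 61 = E6; E(K, E6) = 35.
C[5]: P[5] ⊕ 35 = FD; E(K, FD) = 4C.
C[6]: P[6] ⊕ 4C = FE; E(K, FE) = 4D.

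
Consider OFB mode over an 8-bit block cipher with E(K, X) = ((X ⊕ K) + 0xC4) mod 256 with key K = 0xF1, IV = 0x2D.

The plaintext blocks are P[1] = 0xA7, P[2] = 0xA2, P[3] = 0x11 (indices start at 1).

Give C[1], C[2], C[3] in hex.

C[1] = 0x07, C[2] = 0xB7, C[3] = 0xB9

OFB encryption: S_i = E(K, S_{i−1}) with S_{0} = IV; C_i = P_i ⊕ S_i.
C[1]: S = E(K, 0x2D) = 0xA0; 0xA7 ⊕ 0xA0 = 0x07.
C[2]: S = E(K, 0xA0) = 0x15; 0xA2 ⊕ 0x15 = 0xB7.
C[3]: S = E(K, 0x15) = 0xA8; 0x11 ⊕ 0xA8 = 0xB9.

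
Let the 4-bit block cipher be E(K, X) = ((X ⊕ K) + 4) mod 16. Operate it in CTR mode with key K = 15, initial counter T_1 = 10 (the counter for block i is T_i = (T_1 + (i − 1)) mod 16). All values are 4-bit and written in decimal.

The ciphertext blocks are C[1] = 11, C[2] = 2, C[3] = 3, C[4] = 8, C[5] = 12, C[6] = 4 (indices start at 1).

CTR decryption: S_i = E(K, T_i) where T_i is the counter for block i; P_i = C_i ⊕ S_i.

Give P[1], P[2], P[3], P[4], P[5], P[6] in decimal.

P[1] = 2, P[2] = 10, P[3] = 4, P[4] = 14, P[5] = 9, P[6] = 0

P[1]: T = 10, S = E(K, T) = 9; 11 ⊕ 9 = 2.
P[2]: T = 11, S = E(K, T) = 8; 2 ⊕ 8 = 10.
P[3]: T = 12, S = E(K, T) = 7; 3 ⊕ 7 = 4.
P[4]: T = 13, S = E(K, T) = 6; 8 ⊕ 6 = 14.
P[5]: T = 14, S = E(K, T) = 5; 12 ⊕ 5 = 9.
P[6]: T = 15, S = E(K, T) = 4; 4 ⊕ 4 = 0.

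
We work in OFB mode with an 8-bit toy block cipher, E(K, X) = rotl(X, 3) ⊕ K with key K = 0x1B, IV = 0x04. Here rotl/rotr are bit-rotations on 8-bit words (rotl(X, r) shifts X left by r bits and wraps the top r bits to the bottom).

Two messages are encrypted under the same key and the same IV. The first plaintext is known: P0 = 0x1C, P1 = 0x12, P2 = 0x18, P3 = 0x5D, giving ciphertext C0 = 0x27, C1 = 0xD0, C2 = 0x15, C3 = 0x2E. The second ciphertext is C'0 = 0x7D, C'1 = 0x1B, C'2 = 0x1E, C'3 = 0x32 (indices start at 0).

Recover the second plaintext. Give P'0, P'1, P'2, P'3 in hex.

P'0 = 0x46, P'1 = 0xD9, P'2 = 0x13, P'3 = 0x41

In OFB with a reused IV, both messages share the same keystream S_i, so C_i ⊕ C'_i = P_i ⊕ P'_i and thus P'_i = P_i ⊕ C_i ⊕ C'_i.
P'0: 0x1C ⊕ 0x27 ⊕ 0x7D = 0x46.
P'1: 0x12 ⊕ 0xD0 ⊕ 0x1B = 0xD9.
P'2: 0x18 ⊕ 0x15 ⊕ 0x1E = 0x13.
P'3: 0x5D ⊕ 0x2E ⊕ 0x32 = 0x41.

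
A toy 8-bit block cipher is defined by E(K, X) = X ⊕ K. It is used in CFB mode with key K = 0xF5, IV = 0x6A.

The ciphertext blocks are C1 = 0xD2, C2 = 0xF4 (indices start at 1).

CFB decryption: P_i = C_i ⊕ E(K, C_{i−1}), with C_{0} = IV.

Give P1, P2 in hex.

P1 = 0x4D, P2 = 0xD3

P1: E(K, 0x6A) = 0x9F; 0xD2 ⊕ 0x9F = 0x4D.
P2: E(K, 0xD2) = 0x27; 0xF4 ⊕ 0x27 = 0xD3.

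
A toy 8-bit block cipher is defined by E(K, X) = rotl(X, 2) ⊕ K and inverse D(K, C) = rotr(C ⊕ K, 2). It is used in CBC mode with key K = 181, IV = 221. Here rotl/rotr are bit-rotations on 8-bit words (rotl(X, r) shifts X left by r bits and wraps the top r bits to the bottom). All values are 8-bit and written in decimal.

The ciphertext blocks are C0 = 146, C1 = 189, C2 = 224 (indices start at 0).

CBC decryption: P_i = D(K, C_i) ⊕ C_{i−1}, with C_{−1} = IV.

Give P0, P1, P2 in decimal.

P0 = 20, P1 = 144, P2 = 232

P0: D(K, 146) = 201; 201 ⊕ 221 = 20.
P1: D(K, 189) = 2; 2 ⊕ 146 = 144.
P2: D(K, 224) = 85; 85 ⊕ 189 = 232.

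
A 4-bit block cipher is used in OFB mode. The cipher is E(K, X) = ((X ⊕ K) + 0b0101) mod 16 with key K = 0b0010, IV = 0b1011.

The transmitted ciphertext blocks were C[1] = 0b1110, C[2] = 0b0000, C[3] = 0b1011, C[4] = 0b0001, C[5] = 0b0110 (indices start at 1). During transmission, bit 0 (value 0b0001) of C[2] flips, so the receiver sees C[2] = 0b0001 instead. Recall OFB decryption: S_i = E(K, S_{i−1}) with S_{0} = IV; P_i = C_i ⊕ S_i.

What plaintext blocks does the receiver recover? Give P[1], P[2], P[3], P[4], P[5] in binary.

Only C[2] changed, to 0b0001. In OFB, a change in C_i flips the same bit in P_i only; the keystream is unaffected. Decrypting the received ciphertext:
P[1]: S = E(K, 0b1011) = 0b1110; 0b1110 ⊕ 0b1110 = 0b0000.
P[2]: S = E(K, 0b1110) = 0b0001; 0b0001 ⊕ 0b0001 = 0b0000.
P[3]: S = E(K, 0b0001) = 0b1000; 0b1011 ⊕ 0b1000 = 0b0011.
P[4]: S = E(K, 0b1000) = 0b1111; 0b0001 ⊕ 0b1111 = 0b1110.
P[5]: S = E(K, 0b1111) = 0b0010; 0b0110 ⊕ 0b0010 = 0b0100.
Blocks that differ from the original plaintext: P[2].

P[1] = 0b0000, P[2] = 0b0000, P[3] = 0b0011, P[4] = 0b1110, P[5] = 0b0100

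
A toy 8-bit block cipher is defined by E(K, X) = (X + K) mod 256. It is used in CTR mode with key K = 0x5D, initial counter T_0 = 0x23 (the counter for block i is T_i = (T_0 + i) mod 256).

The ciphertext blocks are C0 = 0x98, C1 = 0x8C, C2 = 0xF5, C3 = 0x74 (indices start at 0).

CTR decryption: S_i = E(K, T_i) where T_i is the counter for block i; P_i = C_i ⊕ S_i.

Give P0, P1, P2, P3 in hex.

P0: T = 0x23, S = E(K, T) = 0x80; 0x98 ⊕ 0x80 = 0x18.
P1: T = 0x24, S = E(K, T) = 0x81; 0x8C ⊕ 0x81 = 0x0D.
P2: T = 0x25, S = E(K, T) = 0x82; 0xF5 ⊕ 0x82 = 0x77.
P3: T = 0x26, S = E(K, T) = 0x83; 0x74 ⊕ 0x83 = 0xF7.

P0 = 0x18, P1 = 0x0D, P2 = 0x77, P3 = 0xF7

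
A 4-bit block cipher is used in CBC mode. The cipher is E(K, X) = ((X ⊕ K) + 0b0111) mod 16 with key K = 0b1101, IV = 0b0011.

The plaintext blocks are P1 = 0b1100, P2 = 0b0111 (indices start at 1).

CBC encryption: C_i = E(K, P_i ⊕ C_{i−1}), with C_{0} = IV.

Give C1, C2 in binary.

C1: P1 ⊕ 0b0011 = 0b1111; E(K, 0b1111) = 0b1001.
C2: P2 ⊕ 0b1001 = 0b1110; E(K, 0b1110) = 0b1010.

C1 = 0b1001, C2 = 0b1010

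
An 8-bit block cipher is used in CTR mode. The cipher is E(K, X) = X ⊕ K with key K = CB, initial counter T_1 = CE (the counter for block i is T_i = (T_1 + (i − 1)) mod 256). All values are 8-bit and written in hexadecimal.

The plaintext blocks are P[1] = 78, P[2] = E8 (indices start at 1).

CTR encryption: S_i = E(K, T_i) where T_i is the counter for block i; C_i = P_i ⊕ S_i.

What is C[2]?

C[2] = EC

C[1]: T = CE, S = E(K, T) = 05; 78 ⊕ 05 = 7D.
C[2]: T = CF, S = E(K, T) = 04; E8 ⊕ 04 = EC.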